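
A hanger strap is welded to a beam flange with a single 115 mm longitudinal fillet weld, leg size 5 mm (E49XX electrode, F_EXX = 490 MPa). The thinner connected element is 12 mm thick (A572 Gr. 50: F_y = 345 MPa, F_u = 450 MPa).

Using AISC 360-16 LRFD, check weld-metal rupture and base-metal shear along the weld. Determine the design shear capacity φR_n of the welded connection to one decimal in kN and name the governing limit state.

89.6 kN (weld metal governs)

Weld metal: throat = 0.707×5 = 3.535 mm, L = 115 mm. φR_n = 0.75 × 0.6 × 490 × 3.535 × 115 = 89.6 kN.
Base metal shear (12 mm plate): yield φR_n = 1.0×0.6×345×12×115 = 285.7 kN; rupture φR_n = 0.75×0.6×450×12×115 = 279.5 kN; take 279.5 kN (rupture).
Governing: min(89.6, 279.5) = 89.6 kN → weld metal.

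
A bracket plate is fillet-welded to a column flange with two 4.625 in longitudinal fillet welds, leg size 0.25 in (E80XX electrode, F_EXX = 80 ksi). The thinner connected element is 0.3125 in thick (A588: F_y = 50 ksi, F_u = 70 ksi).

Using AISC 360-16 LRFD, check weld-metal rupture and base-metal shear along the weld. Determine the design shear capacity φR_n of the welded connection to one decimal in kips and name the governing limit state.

Weld metal: throat = 0.707×0.25 = 0.17675 in, L = 2×4.625 = 9.25 in. φR_n = 0.75 × 0.6 × 80 × 0.17675 × 9.25 = 58.9 kips.
Base metal shear (0.3125 in plate): yield φR_n = 1.0×0.6×50×0.3125×9.25 = 86.7 kips; rupture φR_n = 0.75×0.6×70×0.3125×9.25 = 91.1 kips; take 86.7 kips (yield).
Governing: min(58.9, 86.7) = 58.9 kips → weld metal.

58.9 kips (weld metal governs)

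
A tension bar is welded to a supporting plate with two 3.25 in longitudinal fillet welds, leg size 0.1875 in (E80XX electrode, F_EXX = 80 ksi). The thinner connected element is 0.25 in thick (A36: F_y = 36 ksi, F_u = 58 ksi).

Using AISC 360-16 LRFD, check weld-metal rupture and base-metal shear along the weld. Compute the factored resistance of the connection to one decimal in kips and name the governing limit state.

Weld metal: throat = 0.707×0.1875 = 0.13256 in, L = 2×3.25 = 6.5 in. φR_n = 0.75 × 0.6 × 80 × 0.13256 × 6.5 = 31.0 kips.
Base metal shear (0.25 in plate): yield φR_n = 1.0×0.6×36×0.25×6.5 = 35.1 kips; rupture φR_n = 0.75×0.6×58×0.25×6.5 = 42.4 kips; take 35.1 kips (yield).
Governing: min(31.0, 35.1) = 31.0 kips → weld metal.

31.0 kips (weld metal governs)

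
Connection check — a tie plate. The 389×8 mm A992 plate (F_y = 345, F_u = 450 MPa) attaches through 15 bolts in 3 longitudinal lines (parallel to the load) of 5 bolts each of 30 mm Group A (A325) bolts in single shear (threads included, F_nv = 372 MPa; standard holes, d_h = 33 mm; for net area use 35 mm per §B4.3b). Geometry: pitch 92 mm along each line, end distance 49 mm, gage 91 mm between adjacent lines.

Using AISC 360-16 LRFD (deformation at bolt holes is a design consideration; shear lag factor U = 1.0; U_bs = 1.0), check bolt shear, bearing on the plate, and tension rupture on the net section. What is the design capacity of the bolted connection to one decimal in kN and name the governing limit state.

Bolt shear: A_b = π(30)²/4 = 706.86 mm². φR_n = 0.75 × 372 × 706.86 × 15 × 1 = 2958.2 kN.
Bearing (8 mm plate, F_u = 450 MPa): end bolts L_c = 49 − 33/2 = 32.5, R_n = min(1.2×32.5×8×450, 2.4×30×8×450) = 140.4 kN/bolt; interior L_c = 92 − 33 = 59, R_n = 254.88 kN/bolt. φR_n = 0.75 × (3×140.4 + 12×254.88) = 2609.8 kN.
Tension rupture (net): A_n = (389 − 3×35)×8 = 2272 mm² (U = 1.0, A_e = A_n). φR_n = 0.75 × 450 × 2272 = 766.8 kN.
Governing: min(2958.2, 2609.8, 766.8) = 766.8 kN → net-section rupture.

766.8 kN (net-section rupture governs)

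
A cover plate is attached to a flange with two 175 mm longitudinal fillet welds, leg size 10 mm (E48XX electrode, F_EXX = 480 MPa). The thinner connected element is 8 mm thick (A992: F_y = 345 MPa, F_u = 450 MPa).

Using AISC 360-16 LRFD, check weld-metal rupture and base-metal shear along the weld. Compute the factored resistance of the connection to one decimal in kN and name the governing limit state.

534.5 kN (weld metal governs)

Weld metal: throat = 0.707×10 = 7.07 mm, L = 2×175 = 350 mm. φR_n = 0.75 × 0.6 × 480 × 7.07 × 350 = 534.5 kN.
Base metal shear (8 mm plate): yield φR_n = 1.0×0.6×345×8×350 = 579.6 kN; rupture φR_n = 0.75×0.6×450×8×350 = 567.0 kN; take 567.0 kN (rupture).
Governing: min(534.5, 567.0) = 534.5 kN → weld metal.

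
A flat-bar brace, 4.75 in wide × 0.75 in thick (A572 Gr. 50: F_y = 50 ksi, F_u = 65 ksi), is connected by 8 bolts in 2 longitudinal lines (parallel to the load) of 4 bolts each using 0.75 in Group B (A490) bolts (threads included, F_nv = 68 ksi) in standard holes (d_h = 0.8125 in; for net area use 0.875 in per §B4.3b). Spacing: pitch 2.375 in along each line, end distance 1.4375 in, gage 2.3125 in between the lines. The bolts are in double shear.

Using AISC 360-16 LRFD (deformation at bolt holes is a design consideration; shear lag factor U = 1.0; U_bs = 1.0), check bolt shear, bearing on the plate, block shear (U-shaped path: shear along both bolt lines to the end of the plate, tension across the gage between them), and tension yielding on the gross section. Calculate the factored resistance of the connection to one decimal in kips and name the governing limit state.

160.3 kips (gross-section yield governs)

Bolt shear: A_b = π(0.75)²/4 = 0.44179 in². φR_n = 0.75 × 68 × 0.44179 × 8 × 2 = 360.5 kips.
Bearing (0.75 in plate, F_u = 65 ksi): end bolts L_c = 1.4375 − 0.8125/2 = 1.03125, R_n = min(1.2×1.03125×0.75×65, 2.4×0.75×0.75×65) = 60.328 kips/bolt; interior L_c = 2.375 − 0.8125 = 1.5625, R_n = 87.75 kips/bolt. φR_n = 0.75 × (2×60.328 + 6×87.75) = 485.4 kips.
Block shear: shear path 2×[1.4375+3×2.375] = 2×8.5625 in, A_gv = 12.844, A_nv = 2×(8.5625 − 3.5×0.875)×0.75 = 8.25 in²; tension across gage: (2.3125 − 1×0.875)×0.75 = 1.0781 in². R_n = min(0.6×65×8.25, 0.6×50×12.844) + 1.0×65×1.0781 = min(321.75, 385.32) + 70.077 = 391.83 kips. φR_n = 0.75 × 391.83 = 293.9 kips.
Tension yield (gross): A_g = 4.75×0.75 = 3.5625 in². φR_n = 0.90 × 50 × 3.5625 = 160.3 kips.
Governing: min(360.5, 485.4, 293.9, 160.3) = 160.3 kips → gross-section yield.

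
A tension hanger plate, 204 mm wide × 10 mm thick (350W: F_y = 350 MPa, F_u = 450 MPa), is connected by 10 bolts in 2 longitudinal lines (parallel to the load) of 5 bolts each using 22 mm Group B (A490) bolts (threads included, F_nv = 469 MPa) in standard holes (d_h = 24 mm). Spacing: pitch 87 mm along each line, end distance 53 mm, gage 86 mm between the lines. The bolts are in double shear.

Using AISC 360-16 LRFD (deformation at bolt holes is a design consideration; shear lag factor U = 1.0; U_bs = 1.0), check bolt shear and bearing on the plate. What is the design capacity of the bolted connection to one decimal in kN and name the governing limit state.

Bolt shear: A_b = π(22)²/4 = 380.13 mm². φR_n = 0.75 × 469 × 380.13 × 10 × 2 = 2674.2 kN.
Bearing (10 mm plate, F_u = 450 MPa): end bolts L_c = 53 − 24/2 = 41, R_n = min(1.2×41×10×450, 2.4×22×10×450) = 221.4 kN/bolt; interior L_c = 87 − 24 = 63, R_n = 237.6 kN/bolt. φR_n = 0.75 × (2×221.4 + 8×237.6) = 1757.7 kN.
Governing: min(2674.2, 1757.7) = 1757.7 kN → bearing.

1757.7 kN (bearing governs)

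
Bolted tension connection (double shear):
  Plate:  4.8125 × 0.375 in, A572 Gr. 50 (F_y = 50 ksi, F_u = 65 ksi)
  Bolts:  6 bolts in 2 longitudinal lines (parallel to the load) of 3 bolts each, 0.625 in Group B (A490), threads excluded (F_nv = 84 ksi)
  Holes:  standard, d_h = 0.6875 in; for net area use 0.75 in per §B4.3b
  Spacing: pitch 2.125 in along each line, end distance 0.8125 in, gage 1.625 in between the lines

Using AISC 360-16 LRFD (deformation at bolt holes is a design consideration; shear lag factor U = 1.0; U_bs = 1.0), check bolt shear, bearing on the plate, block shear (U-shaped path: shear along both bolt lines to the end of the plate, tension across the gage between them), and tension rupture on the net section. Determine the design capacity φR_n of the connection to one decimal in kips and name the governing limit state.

Bolt shear: A_b = π(0.625)²/4 = 0.3068 in². φR_n = 0.75 × 84 × 0.3068 × 6 × 2 = 231.9 kips.
Bearing (0.375 in plate, F_u = 65 ksi): end bolts L_c = 0.8125 − 0.6875/2 = 0.46875, R_n = min(1.2×0.46875×0.375×65, 2.4×0.625×0.375×65) = 13.711 kips/bolt; interior L_c = 2.125 − 0.6875 = 1.4375, R_n = 36.563 kips/bolt. φR_n = 0.75 × (2×13.711 + 4×36.563) = 130.3 kips.
Block shear: shear path 2×[0.8125+2×2.125] = 2×5.0625 in, A_gv = 3.7969, A_nv = 2×(5.0625 − 2.5×0.75)×0.375 = 2.3906 in²; tension across gage: (1.625 − 1×0.75)×0.375 = 0.32813 in². R_n = min(0.6×65×2.3906, 0.6×50×3.7969) + 1.0×65×0.32813 = min(93.233, 113.91) + 21.328 = 114.56 kips. φR_n = 0.75 × 114.56 = 85.9 kips.
Tension rupture (net): A_n = (4.8125 − 2×0.75)×0.375 = 1.2422 in² (U = 1.0, A_e = A_n). φR_n = 0.75 × 65 × 1.2422 = 60.6 kips.
Governing: min(231.9, 130.3, 85.9, 60.6) = 60.6 kips → net-section rupture.

60.6 kips (net-section rupture governs)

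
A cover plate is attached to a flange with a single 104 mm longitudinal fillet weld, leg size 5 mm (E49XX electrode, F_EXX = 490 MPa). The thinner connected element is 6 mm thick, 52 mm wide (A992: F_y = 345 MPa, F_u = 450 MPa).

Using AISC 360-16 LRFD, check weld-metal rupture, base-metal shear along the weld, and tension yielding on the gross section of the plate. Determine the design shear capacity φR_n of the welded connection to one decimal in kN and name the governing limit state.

Weld metal: throat = 0.707×5 = 3.535 mm, L = 104 mm. φR_n = 0.75 × 0.6 × 490 × 3.535 × 104 = 81.1 kN.
Base metal shear (6 mm plate): yield φR_n = 1.0×0.6×345×6×104 = 129.2 kN; rupture φR_n = 0.75×0.6×450×6×104 = 126.4 kN; take 126.4 kN (rupture).
Tension yield (gross): A_g = 52×6 = 312 mm². φR_n = 0.90 × 345 × 312 = 96.9 kN.
Governing: min(81.1, 126.4, 96.9) = 81.1 kN → weld metal.

81.1 kN (weld metal governs)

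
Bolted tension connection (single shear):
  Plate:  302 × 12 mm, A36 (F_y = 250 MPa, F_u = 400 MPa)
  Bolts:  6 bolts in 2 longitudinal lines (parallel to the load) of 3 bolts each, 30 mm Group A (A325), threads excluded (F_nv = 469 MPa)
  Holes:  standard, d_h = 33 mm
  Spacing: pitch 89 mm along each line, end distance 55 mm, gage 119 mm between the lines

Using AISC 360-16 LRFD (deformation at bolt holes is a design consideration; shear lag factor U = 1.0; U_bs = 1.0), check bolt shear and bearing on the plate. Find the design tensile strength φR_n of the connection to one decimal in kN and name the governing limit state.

1300.3 kN (bearing governs)

Bolt shear: A_b = π(30)²/4 = 706.86 mm². φR_n = 0.75 × 469 × 706.86 × 6 × 1 = 1491.8 kN.
Bearing (12 mm plate, F_u = 400 MPa): end bolts L_c = 55 − 33/2 = 38.5, R_n = min(1.2×38.5×12×400, 2.4×30×12×400) = 221.76 kN/bolt; interior L_c = 89 − 33 = 56, R_n = 322.56 kN/bolt. φR_n = 0.75 × (2×221.76 + 4×322.56) = 1300.3 kN.
Governing: min(1491.8, 1300.3) = 1300.3 kN → bearing.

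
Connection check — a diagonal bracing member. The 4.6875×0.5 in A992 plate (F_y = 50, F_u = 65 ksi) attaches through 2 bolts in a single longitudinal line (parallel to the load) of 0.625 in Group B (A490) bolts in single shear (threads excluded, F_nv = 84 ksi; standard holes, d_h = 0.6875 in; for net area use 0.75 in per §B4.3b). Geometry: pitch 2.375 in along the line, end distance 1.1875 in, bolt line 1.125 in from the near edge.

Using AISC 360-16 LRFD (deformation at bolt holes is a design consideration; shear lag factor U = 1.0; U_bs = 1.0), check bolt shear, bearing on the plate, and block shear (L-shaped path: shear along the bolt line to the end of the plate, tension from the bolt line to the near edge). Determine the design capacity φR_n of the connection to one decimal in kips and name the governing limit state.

38.7 kips (bolt shear governs)

Bolt shear: A_b = π(0.625)²/4 = 0.3068 in². φR_n = 0.75 × 84 × 0.3068 × 2 × 1 = 38.7 kips.
Bearing (0.5 in plate, F_u = 65 ksi): end bolts L_c = 1.1875 − 0.6875/2 = 0.84375, R_n = min(1.2×0.84375×0.5×65, 2.4×0.625×0.5×65) = 32.906 kips/bolt; interior L_c = 2.375 − 0.6875 = 1.6875, R_n = 48.75 kips/bolt. φR_n = 0.75 × (1×32.906 + 1×48.75) = 61.2 kips.
Block shear: shear path 1×[1.1875+1×2.375] = 1×3.5625 in, A_gv = 1.7813, A_nv = 1×(3.5625 − 1.5×0.75)×0.5 = 1.2188 in²; tension to near edge: (1.125 − 0.5×0.75)×0.5 = 0.375 in². R_n = min(0.6×65×1.2188, 0.6×50×1.7813) + 1.0×65×0.375 = min(47.533, 53.439) + 24.375 = 71.908 kips. φR_n = 0.75 × 71.908 = 53.9 kips.
Governing: min(38.7, 61.2, 53.9) = 38.7 kips → bolt shear.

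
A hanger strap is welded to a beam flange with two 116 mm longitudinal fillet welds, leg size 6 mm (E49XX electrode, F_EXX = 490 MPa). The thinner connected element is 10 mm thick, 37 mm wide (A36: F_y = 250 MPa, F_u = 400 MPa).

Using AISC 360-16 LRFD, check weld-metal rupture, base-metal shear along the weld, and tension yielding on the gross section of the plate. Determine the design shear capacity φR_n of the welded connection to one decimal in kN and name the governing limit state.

83.3 kN (gross-section yield governs)

Weld metal: throat = 0.707×6 = 4.242 mm, L = 2×116 = 232 mm. φR_n = 0.75 × 0.6 × 490 × 4.242 × 232 = 217.0 kN.
Base metal shear (10 mm plate): yield φR_n = 1.0×0.6×250×10×232 = 348.0 kN; rupture φR_n = 0.75×0.6×400×10×232 = 417.6 kN; take 348.0 kN (yield).
Tension yield (gross): A_g = 37×10 = 370 mm². φR_n = 0.90 × 250 × 370 = 83.3 kN.
Governing: min(217.0, 348.0, 83.3) = 83.3 kN → gross-section yield.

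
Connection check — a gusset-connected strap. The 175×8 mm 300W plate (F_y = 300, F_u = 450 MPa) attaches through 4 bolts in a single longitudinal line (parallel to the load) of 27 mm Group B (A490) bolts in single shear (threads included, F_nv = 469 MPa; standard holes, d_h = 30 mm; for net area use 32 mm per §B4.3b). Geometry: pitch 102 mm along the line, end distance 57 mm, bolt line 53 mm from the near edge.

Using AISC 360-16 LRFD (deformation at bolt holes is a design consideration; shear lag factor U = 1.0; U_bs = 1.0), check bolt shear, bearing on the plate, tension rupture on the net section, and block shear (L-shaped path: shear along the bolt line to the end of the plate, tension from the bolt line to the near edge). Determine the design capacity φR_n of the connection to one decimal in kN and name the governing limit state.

Bolt shear: A_b = π(27)²/4 = 572.56 mm². φR_n = 0.75 × 469 × 572.56 × 4 × 1 = 805.6 kN.
Bearing (8 mm plate, F_u = 450 MPa): end bolts L_c = 57 − 30/2 = 42, R_n = min(1.2×42×8×450, 2.4×27×8×450) = 181.44 kN/bolt; interior L_c = 102 − 30 = 72, R_n = 233.28 kN/bolt. φR_n = 0.75 × (1×181.44 + 3×233.28) = 661.0 kN.
Tension rupture (net): A_n = (175 − 1×32)×8 = 1144 mm² (U = 1.0, A_e = A_n). φR_n = 0.75 × 450 × 1144 = 386.1 kN.
Block shear: shear path 1×[57+3×102] = 1×363 mm, A_gv = 2904, A_nv = 1×(363 − 3.5×32)×8 = 2008 mm²; tension to near edge: (53 − 0.5×32)×8 = 296 mm². R_n = min(0.6×450×2008, 0.6×300×2904) + 1.0×450×296 = min(542.16, 522.72) + 133.2 = 655.92 kN. φR_n = 0.75 × 655.92 = 491.9 kN.
Governing: min(805.6, 661.0, 386.1, 491.9) = 386.1 kN → net-section rupture.

386.1 kN (net-section rupture governs)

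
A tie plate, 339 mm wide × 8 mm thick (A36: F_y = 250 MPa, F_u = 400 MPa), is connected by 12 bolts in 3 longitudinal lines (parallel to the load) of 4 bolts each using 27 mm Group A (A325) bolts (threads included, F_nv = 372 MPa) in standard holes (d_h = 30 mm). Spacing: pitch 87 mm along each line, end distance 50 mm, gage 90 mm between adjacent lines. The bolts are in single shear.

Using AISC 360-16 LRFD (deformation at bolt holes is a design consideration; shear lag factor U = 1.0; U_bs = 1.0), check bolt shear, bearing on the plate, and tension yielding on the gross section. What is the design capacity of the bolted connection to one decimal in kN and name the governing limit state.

610.2 kN (gross-section yield governs)

Bolt shear: A_b = π(27)²/4 = 572.56 mm². φR_n = 0.75 × 372 × 572.56 × 12 × 1 = 1916.9 kN.
Bearing (8 mm plate, F_u = 400 MPa): end bolts L_c = 50 − 30/2 = 35, R_n = min(1.2×35×8×400, 2.4×27×8×400) = 134.4 kN/bolt; interior L_c = 87 − 30 = 57, R_n = 207.36 kN/bolt. φR_n = 0.75 × (3×134.4 + 9×207.36) = 1702.1 kN.
Tension yield (gross): A_g = 339×8 = 2712 mm². φR_n = 0.90 × 250 × 2712 = 610.2 kN.
Governing: min(1916.9, 1702.1, 610.2) = 610.2 kN → gross-section yield.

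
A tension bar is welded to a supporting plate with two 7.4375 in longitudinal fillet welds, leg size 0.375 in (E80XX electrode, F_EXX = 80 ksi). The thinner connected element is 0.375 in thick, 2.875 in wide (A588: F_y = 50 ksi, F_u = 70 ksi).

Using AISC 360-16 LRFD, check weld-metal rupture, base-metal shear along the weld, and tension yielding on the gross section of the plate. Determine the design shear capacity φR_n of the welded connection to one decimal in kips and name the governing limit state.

Weld metal: throat = 0.707×0.375 = 0.26513 in, L = 2×7.4375 = 14.875 in. φR_n = 0.75 × 0.6 × 80 × 0.26513 × 14.875 = 142.0 kips.
Base metal shear (0.375 in plate): yield φR_n = 1.0×0.6×50×0.375×14.875 = 167.3 kips; rupture φR_n = 0.75×0.6×70×0.375×14.875 = 175.7 kips; take 167.3 kips (yield).
Tension yield (gross): A_g = 2.875×0.375 = 1.0781 in². φR_n = 0.90 × 50 × 1.0781 = 48.5 kips.
Governing: min(142.0, 167.3, 48.5) = 48.5 kips → gross-section yield.

48.5 kips (gross-section yield governs)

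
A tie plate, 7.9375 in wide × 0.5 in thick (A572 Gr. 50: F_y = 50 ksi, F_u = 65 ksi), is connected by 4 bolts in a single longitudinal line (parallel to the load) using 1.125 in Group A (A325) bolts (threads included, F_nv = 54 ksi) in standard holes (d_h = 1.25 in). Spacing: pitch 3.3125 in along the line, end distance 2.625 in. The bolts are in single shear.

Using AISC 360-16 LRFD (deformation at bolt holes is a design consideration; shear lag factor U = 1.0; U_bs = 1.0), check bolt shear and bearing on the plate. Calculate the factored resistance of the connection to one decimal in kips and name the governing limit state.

161.0 kips (bolt shear governs)

Bolt shear: A_b = π(1.125)²/4 = 0.99402 in². φR_n = 0.75 × 54 × 0.99402 × 4 × 1 = 161.0 kips.
Bearing (0.5 in plate, F_u = 65 ksi): end bolts L_c = 2.625 − 1.25/2 = 2, R_n = min(1.2×2×0.5×65, 2.4×1.125×0.5×65) = 78 kips/bolt; interior L_c = 3.3125 − 1.25 = 2.0625, R_n = 80.438 kips/bolt. φR_n = 0.75 × (1×78 + 3×80.438) = 239.5 kips.
Governing: min(161.0, 239.5) = 161.0 kips → bolt shear.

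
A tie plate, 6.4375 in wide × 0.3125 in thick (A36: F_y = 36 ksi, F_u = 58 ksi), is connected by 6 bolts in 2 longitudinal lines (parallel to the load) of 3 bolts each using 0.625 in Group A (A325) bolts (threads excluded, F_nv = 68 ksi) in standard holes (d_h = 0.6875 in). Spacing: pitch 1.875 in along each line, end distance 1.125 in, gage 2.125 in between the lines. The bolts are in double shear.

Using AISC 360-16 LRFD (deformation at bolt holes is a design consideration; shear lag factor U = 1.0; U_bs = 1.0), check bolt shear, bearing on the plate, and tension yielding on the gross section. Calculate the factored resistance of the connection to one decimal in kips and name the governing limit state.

Bolt shear: A_b = π(0.625)²/4 = 0.3068 in². φR_n = 0.75 × 68 × 0.3068 × 6 × 2 = 187.8 kips.
Bearing (0.3125 in plate, F_u = 58 ksi): end bolts L_c = 1.125 − 0.6875/2 = 0.78125, R_n = min(1.2×0.78125×0.3125×58, 2.4×0.625×0.3125×58) = 16.992 kips/bolt; interior L_c = 1.875 − 0.6875 = 1.1875, R_n = 25.828 kips/bolt. φR_n = 0.75 × (2×16.992 + 4×25.828) = 103.0 kips.
Tension yield (gross): A_g = 6.4375×0.3125 = 2.0117 in². φR_n = 0.90 × 36 × 2.0117 = 65.2 kips.
Governing: min(187.8, 103.0, 65.2) = 65.2 kips → gross-section yield.

65.2 kips (gross-section yield governs)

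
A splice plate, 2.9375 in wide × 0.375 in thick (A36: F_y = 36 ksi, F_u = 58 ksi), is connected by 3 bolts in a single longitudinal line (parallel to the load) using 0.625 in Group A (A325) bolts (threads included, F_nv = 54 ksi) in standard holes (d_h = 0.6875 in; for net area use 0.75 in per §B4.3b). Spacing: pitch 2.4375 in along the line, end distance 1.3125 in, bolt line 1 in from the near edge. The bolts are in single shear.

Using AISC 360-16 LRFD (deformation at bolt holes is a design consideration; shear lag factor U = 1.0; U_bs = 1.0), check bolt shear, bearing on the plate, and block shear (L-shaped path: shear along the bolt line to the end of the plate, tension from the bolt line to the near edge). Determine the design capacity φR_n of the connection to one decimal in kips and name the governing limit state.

37.3 kips (bolt shear governs)

Bolt shear: A_b = π(0.625)²/4 = 0.3068 in². φR_n = 0.75 × 54 × 0.3068 × 3 × 1 = 37.3 kips.
Bearing (0.375 in plate, F_u = 58 ksi): end bolts L_c = 1.3125 − 0.6875/2 = 0.96875, R_n = min(1.2×0.96875×0.375×58, 2.4×0.625×0.375×58) = 25.284 kips/bolt; interior L_c = 2.4375 − 0.6875 = 1.75, R_n = 32.625 kips/bolt. φR_n = 0.75 × (1×25.284 + 2×32.625) = 67.9 kips.
Block shear: shear path 1×[1.3125+2×2.4375] = 1×6.1875 in, A_gv = 2.3203, A_nv = 1×(6.1875 − 2.5×0.75)×0.375 = 1.6172 in²; tension to near edge: (1 − 0.5×0.75)×0.375 = 0.23438 in². R_n = min(0.6×58×1.6172, 0.6×36×2.3203) + 1.0×58×0.23438 = min(56.279, 50.118) + 13.594 = 63.712 kips. φR_n = 0.75 × 63.712 = 47.8 kips.
Governing: min(37.3, 67.9, 47.8) = 37.3 kips → bolt shear.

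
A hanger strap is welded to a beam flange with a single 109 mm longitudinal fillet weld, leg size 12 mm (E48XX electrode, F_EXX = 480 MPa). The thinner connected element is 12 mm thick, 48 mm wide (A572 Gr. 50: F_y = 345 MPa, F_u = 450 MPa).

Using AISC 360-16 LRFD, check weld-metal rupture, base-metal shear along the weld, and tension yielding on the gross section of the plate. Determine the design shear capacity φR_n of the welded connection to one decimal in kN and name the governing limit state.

178.8 kN (gross-section yield governs)

Weld metal: throat = 0.707×12 = 8.484 mm, L = 109 mm. φR_n = 0.75 × 0.6 × 480 × 8.484 × 109 = 199.7 kN.
Base metal shear (12 mm plate): yield φR_n = 1.0×0.6×345×12×109 = 270.8 kN; rupture φR_n = 0.75×0.6×450×12×109 = 264.9 kN; take 264.9 kN (rupture).
Tension yield (gross): A_g = 48×12 = 576 mm². φR_n = 0.90 × 345 × 576 = 178.8 kN.
Governing: min(199.7, 264.9, 178.8) = 178.8 kN → gross-section yield.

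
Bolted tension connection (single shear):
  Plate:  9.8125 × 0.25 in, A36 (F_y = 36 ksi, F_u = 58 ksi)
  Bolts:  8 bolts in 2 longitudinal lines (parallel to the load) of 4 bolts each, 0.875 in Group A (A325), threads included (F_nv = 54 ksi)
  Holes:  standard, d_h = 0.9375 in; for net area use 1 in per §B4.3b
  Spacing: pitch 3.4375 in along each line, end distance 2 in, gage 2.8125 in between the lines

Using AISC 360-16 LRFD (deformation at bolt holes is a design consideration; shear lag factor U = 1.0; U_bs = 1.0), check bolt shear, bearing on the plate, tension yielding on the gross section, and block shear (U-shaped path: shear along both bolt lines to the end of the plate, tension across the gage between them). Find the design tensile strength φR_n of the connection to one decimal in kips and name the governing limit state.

Bolt shear: A_b = π(0.875)²/4 = 0.60132 in². φR_n = 0.75 × 54 × 0.60132 × 8 × 1 = 194.8 kips.
Bearing (0.25 in plate, F_u = 58 ksi): end bolts L_c = 2 − 0.9375/2 = 1.53125, R_n = min(1.2×1.53125×0.25×58, 2.4×0.875×0.25×58) = 26.644 kips/bolt; interior L_c = 3.4375 − 0.9375 = 2.5, R_n = 30.45 kips/bolt. φR_n = 0.75 × (2×26.644 + 6×30.45) = 177.0 kips.
Tension yield (gross): A_g = 9.8125×0.25 = 2.4531 in². φR_n = 0.90 × 36 × 2.4531 = 79.5 kips.
Block shear: shear path 2×[2+3×3.4375] = 2×12.3125 in, A_gv = 6.1563, A_nv = 2×(12.3125 − 3.5×1)×0.25 = 4.4063 in²; tension across gage: (2.8125 − 1×1)×0.25 = 0.45313 in². R_n = min(0.6×58×4.4063, 0.6×36×6.1563) + 1.0×58×0.45313 = min(153.34, 132.98) + 26.282 = 159.26 kips. φR_n = 0.75 × 159.26 = 119.4 kips.
Governing: min(194.8, 177.0, 79.5, 119.4) = 79.5 kips → gross-section yield.

79.5 kips (gross-section yield governs)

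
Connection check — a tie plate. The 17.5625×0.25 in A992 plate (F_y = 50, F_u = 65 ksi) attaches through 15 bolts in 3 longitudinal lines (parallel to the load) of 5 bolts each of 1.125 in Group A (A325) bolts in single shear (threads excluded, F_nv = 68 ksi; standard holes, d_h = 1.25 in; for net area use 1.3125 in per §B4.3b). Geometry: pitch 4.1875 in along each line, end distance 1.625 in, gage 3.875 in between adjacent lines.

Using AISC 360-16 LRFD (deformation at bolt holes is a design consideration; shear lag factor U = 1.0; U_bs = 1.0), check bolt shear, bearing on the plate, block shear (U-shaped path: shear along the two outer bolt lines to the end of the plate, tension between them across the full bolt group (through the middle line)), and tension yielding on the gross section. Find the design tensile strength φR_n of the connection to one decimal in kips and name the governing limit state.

197.6 kips (gross-section yield governs)

Bolt shear: A_b = π(1.125)²/4 = 0.99402 in². φR_n = 0.75 × 68 × 0.99402 × 15 × 1 = 760.4 kips.
Bearing (0.25 in plate, F_u = 65 ksi): end bolts L_c = 1.625 − 1.25/2 = 1, R_n = min(1.2×1×0.25×65, 2.4×1.125×0.25×65) = 19.5 kips/bolt; interior L_c = 4.1875 − 1.25 = 2.9375, R_n = 43.875 kips/bolt. φR_n = 0.75 × (3×19.5 + 12×43.875) = 438.8 kips.
Block shear: shear path 2×[1.625+4×4.1875] = 2×18.375 in, A_gv = 9.1875, A_nv = 2×(18.375 − 4.5×1.3125)×0.25 = 6.2344 in²; tension across gage: (7.75 − 2×1.3125)×0.25 = 1.2813 in². R_n = min(0.6×65×6.2344, 0.6×50×9.1875) + 1.0×65×1.2813 = min(243.14, 275.63) + 83.285 = 326.43 kips. φR_n = 0.75 × 326.43 = 244.8 kips.
Tension yield (gross): A_g = 17.5625×0.25 = 4.3906 in². φR_n = 0.90 × 50 × 4.3906 = 197.6 kips.
Governing: min(760.4, 438.8, 244.8, 197.6) = 197.6 kips → gross-section yield.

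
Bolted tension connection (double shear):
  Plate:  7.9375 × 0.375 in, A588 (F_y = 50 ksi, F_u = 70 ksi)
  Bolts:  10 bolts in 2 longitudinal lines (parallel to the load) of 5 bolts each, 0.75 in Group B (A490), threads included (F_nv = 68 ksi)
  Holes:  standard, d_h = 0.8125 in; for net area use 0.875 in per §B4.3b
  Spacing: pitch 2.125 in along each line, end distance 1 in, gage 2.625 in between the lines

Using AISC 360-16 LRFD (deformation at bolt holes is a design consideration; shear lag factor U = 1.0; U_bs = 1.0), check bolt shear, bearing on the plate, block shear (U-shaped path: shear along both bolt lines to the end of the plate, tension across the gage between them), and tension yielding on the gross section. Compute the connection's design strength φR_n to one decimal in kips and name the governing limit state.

133.9 kips (gross-section yield governs)

Bolt shear: A_b = π(0.75)²/4 = 0.44179 in². φR_n = 0.75 × 68 × 0.44179 × 10 × 2 = 450.6 kips.
Bearing (0.375 in plate, F_u = 70 ksi): end bolts L_c = 1 − 0.8125/2 = 0.59375, R_n = min(1.2×0.59375×0.375×70, 2.4×0.75×0.375×70) = 18.703 kips/bolt; interior L_c = 2.125 − 0.8125 = 1.3125, R_n = 41.344 kips/bolt. φR_n = 0.75 × (2×18.703 + 8×41.344) = 276.1 kips.
Block shear: shear path 2×[1+4×2.125] = 2×9.5 in, A_gv = 7.125, A_nv = 2×(9.5 − 4.5×0.875)×0.375 = 4.1719 in²; tension across gage: (2.625 − 1×0.875)×0.375 = 0.65625 in². R_n = min(0.6×70×4.1719, 0.6×50×7.125) + 1.0×70×0.65625 = min(175.22, 213.75) + 45.938 = 221.16 kips. φR_n = 0.75 × 221.16 = 165.9 kips.
Tension yield (gross): A_g = 7.9375×0.375 = 2.9766 in². φR_n = 0.90 × 50 × 2.9766 = 133.9 kips.
Governing: min(450.6, 276.1, 165.9, 133.9) = 133.9 kips → gross-section yield.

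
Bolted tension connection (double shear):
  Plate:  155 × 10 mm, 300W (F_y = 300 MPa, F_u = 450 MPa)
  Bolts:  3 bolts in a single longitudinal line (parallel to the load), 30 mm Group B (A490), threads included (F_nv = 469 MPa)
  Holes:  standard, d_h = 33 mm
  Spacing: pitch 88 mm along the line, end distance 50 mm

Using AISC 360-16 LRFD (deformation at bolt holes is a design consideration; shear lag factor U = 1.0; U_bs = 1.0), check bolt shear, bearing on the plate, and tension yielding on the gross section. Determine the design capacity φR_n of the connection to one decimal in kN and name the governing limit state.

Bolt shear: A_b = π(30)²/4 = 706.86 mm². φR_n = 0.75 × 469 × 706.86 × 3 × 2 = 1491.8 kN.
Bearing (10 mm plate, F_u = 450 MPa): end bolts L_c = 50 − 33/2 = 33.5, R_n = min(1.2×33.5×10×450, 2.4×30×10×450) = 180.9 kN/bolt; interior L_c = 88 − 33 = 55, R_n = 297 kN/bolt. φR_n = 0.75 × (1×180.9 + 2×297) = 581.2 kN.
Tension yield (gross): A_g = 155×10 = 1550 mm². φR_n = 0.90 × 300 × 1550 = 418.5 kN.
Governing: min(1491.8, 581.2, 418.5) = 418.5 kN → gross-section yield.

418.5 kN (gross-section yield governs)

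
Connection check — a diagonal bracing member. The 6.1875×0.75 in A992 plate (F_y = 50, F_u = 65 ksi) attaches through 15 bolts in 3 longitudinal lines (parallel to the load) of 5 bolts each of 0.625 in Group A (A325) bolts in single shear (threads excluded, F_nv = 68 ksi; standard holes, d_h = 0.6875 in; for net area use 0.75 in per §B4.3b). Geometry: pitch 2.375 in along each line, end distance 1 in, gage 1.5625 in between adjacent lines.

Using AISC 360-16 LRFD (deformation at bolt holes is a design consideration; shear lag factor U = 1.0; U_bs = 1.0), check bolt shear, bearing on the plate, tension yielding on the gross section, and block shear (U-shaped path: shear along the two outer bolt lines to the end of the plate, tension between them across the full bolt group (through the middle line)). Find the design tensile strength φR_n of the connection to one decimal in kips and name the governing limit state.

Bolt shear: A_b = π(0.625)²/4 = 0.3068 in². φR_n = 0.75 × 68 × 0.3068 × 15 × 1 = 234.7 kips.
Bearing (0.75 in plate, F_u = 65 ksi): end bolts L_c = 1 − 0.6875/2 = 0.65625, R_n = min(1.2×0.65625×0.75×65, 2.4×0.625×0.75×65) = 38.391 kips/bolt; interior L_c = 2.375 − 0.6875 = 1.6875, R_n = 73.125 kips/bolt. φR_n = 0.75 × (3×38.391 + 12×73.125) = 744.5 kips.
Tension yield (gross): A_g = 6.1875×0.75 = 4.6406 in². φR_n = 0.90 × 50 × 4.6406 = 208.8 kips.
Block shear: shear path 2×[1+4×2.375] = 2×10.5 in, A_gv = 15.75, A_nv = 2×(10.5 − 4.5×0.75)×0.75 = 10.688 in²; tension across gage: (3.125 − 2×0.75)×0.75 = 1.2188 in². R_n = min(0.6×65×10.688, 0.6×50×15.75) + 1.0×65×1.2188 = min(416.83, 472.5) + 79.222 = 496.05 kips. φR_n = 0.75 × 496.05 = 372.0 kips.
Governing: min(234.7, 744.5, 208.8, 372.0) = 208.8 kips → gross-section yield.

208.8 kips (gross-section yield governs)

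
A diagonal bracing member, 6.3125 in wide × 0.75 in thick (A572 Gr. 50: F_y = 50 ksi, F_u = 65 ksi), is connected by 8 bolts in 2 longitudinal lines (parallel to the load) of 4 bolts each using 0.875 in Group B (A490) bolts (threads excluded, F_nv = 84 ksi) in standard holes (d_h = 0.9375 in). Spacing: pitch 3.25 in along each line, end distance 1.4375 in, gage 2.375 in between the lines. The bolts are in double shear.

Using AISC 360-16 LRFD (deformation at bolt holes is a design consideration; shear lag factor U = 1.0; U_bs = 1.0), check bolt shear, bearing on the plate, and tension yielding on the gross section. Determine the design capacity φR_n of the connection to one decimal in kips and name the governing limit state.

Bolt shear: A_b = π(0.875)²/4 = 0.60132 in². φR_n = 0.75 × 84 × 0.60132 × 8 × 2 = 606.1 kips.
Bearing (0.75 in plate, F_u = 65 ksi): end bolts L_c = 1.4375 − 0.9375/2 = 0.96875, R_n = min(1.2×0.96875×0.75×65, 2.4×0.875×0.75×65) = 56.672 kips/bolt; interior L_c = 3.25 − 0.9375 = 2.3125, R_n = 102.38 kips/bolt. φR_n = 0.75 × (2×56.672 + 6×102.38) = 545.7 kips.
Tension yield (gross): A_g = 6.3125×0.75 = 4.7344 in². φR_n = 0.90 × 50 × 4.7344 = 213.0 kips.
Governing: min(606.1, 545.7, 213.0) = 213.0 kips → gross-section yield.

213.0 kips (gross-section yield governs)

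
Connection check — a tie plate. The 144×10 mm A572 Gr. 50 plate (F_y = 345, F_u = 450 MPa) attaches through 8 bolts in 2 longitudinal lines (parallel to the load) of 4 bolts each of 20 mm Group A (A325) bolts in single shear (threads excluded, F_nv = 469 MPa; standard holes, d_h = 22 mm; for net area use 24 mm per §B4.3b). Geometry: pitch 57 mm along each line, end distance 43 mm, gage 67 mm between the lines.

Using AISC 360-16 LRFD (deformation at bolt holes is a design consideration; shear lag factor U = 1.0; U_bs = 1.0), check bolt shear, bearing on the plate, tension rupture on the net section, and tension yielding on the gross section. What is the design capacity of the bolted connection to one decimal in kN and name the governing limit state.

Bolt shear: A_b = π(20)²/4 = 314.16 mm². φR_n = 0.75 × 469 × 314.16 × 8 × 1 = 884.0 kN.
Bearing (10 mm plate, F_u = 450 MPa): end bolts L_c = 43 − 22/2 = 32, R_n = min(1.2×32×10×450, 2.4×20×10×450) = 172.8 kN/bolt; interior L_c = 57 − 22 = 35, R_n = 189 kN/bolt. φR_n = 0.75 × (2×172.8 + 6×189) = 1109.7 kN.
Tension rupture (net): A_n = (144 − 2×24)×10 = 960 mm² (U = 1.0, A_e = A_n). φR_n = 0.75 × 450 × 960 = 324.0 kN.
Tension yield (gross): A_g = 144×10 = 1440 mm². φR_n = 0.90 × 345 × 1440 = 447.1 kN.
Governing: min(884.0, 1109.7, 324.0, 447.1) = 324.0 kN → net-section rupture.

324.0 kN (net-section rupture governs)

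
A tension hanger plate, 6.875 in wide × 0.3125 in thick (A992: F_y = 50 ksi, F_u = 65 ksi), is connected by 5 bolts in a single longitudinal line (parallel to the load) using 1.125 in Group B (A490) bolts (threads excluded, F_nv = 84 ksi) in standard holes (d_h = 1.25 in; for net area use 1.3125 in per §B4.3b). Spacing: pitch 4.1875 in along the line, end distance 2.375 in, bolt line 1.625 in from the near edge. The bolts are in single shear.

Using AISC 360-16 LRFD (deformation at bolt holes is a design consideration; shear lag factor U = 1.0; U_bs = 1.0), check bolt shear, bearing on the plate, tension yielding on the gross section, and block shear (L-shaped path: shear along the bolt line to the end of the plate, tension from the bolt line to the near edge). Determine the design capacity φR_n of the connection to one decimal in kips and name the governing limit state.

96.7 kips (gross-section yield governs)

Bolt shear: A_b = π(1.125)²/4 = 0.99402 in². φR_n = 0.75 × 84 × 0.99402 × 5 × 1 = 313.1 kips.
Bearing (0.3125 in plate, F_u = 65 ksi): end bolts L_c = 2.375 − 1.25/2 = 1.75, R_n = min(1.2×1.75×0.3125×65, 2.4×1.125×0.3125×65) = 42.656 kips/bolt; interior L_c = 4.1875 − 1.25 = 2.9375, R_n = 54.844 kips/bolt. φR_n = 0.75 × (1×42.656 + 4×54.844) = 196.5 kips.
Tension yield (gross): A_g = 6.875×0.3125 = 2.1484 in². φR_n = 0.90 × 50 × 2.1484 = 96.7 kips.
Block shear: shear path 1×[2.375+4×4.1875] = 1×19.125 in, A_gv = 5.9766, A_nv = 1×(19.125 − 4.5×1.3125)×0.3125 = 4.1309 in²; tension to near edge: (1.625 − 0.5×1.3125)×0.3125 = 0.30273 in². R_n = min(0.6×65×4.1309, 0.6×50×5.9766) + 1.0×65×0.30273 = min(161.11, 179.3) + 19.677 = 180.79 kips. φR_n = 0.75 × 180.79 = 135.6 kips.
Governing: min(313.1, 196.5, 96.7, 135.6) = 96.7 kips → gross-section yield.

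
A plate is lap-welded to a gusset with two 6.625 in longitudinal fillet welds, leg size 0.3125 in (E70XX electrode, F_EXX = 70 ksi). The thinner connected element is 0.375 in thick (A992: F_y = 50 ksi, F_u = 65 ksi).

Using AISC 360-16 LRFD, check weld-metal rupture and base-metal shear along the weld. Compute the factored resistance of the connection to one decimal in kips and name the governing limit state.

92.2 kips (weld metal governs)

Weld metal: throat = 0.707×0.3125 = 0.22094 in, L = 2×6.625 = 13.25 in. φR_n = 0.75 × 0.6 × 70 × 0.22094 × 13.25 = 92.2 kips.
Base metal shear (0.375 in plate): yield φR_n = 1.0×0.6×50×0.375×13.25 = 149.1 kips; rupture φR_n = 0.75×0.6×65×0.375×13.25 = 145.3 kips; take 145.3 kips (rupture).
Governing: min(92.2, 145.3) = 92.2 kips → weld metal.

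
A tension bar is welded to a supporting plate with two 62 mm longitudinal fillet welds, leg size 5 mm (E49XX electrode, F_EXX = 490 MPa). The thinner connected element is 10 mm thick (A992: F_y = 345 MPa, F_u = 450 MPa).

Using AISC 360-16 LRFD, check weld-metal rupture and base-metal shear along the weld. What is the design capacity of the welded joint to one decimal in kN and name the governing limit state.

96.7 kN (weld metal governs)

Weld metal: throat = 0.707×5 = 3.535 mm, L = 2×62 = 124 mm. φR_n = 0.75 × 0.6 × 490 × 3.535 × 124 = 96.7 kN.
Base metal shear (10 mm plate): yield φR_n = 1.0×0.6×345×10×124 = 256.7 kN; rupture φR_n = 0.75×0.6×450×10×124 = 251.1 kN; take 251.1 kN (rupture).
Governing: min(96.7, 251.1) = 96.7 kN → weld metal.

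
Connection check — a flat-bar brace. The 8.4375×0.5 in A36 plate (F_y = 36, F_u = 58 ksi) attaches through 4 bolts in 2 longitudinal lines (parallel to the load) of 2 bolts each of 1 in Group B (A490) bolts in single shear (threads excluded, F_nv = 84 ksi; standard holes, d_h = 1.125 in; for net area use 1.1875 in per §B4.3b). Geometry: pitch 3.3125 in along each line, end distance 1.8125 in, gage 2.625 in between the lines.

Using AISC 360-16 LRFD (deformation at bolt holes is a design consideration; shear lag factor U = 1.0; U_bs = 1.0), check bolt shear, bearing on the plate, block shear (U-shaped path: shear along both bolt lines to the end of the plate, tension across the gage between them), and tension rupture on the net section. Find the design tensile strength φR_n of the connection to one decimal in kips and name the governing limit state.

Bolt shear: A_b = π(1)²/4 = 0.7854 in². φR_n = 0.75 × 84 × 0.7854 × 4 × 1 = 197.9 kips.
Bearing (0.5 in plate, F_u = 58 ksi): end bolts L_c = 1.8125 − 1.125/2 = 1.25, R_n = min(1.2×1.25×0.5×58, 2.4×1×0.5×58) = 43.5 kips/bolt; interior L_c = 3.3125 − 1.125 = 2.1875, R_n = 69.6 kips/bolt. φR_n = 0.75 × (2×43.5 + 2×69.6) = 169.7 kips.
Block shear: shear path 2×[1.8125+1×3.3125] = 2×5.125 in, A_gv = 5.125, A_nv = 2×(5.125 − 1.5×1.1875)×0.5 = 3.3438 in²; tension across gage: (2.625 − 1×1.1875)×0.5 = 0.71875 in². R_n = min(0.6×58×3.3438, 0.6×36×5.125) + 1.0×58×0.71875 = min(116.36, 110.7) + 41.688 = 152.39 kips. φR_n = 0.75 × 152.39 = 114.3 kips.
Tension rupture (net): A_n = (8.4375 − 2×1.1875)×0.5 = 3.0313 in² (U = 1.0, A_e = A_n). φR_n = 0.75 × 58 × 3.0313 = 131.9 kips.
Governing: min(197.9, 169.7, 114.3, 131.9) = 114.3 kips → block shear.

114.3 kips (block shear governs)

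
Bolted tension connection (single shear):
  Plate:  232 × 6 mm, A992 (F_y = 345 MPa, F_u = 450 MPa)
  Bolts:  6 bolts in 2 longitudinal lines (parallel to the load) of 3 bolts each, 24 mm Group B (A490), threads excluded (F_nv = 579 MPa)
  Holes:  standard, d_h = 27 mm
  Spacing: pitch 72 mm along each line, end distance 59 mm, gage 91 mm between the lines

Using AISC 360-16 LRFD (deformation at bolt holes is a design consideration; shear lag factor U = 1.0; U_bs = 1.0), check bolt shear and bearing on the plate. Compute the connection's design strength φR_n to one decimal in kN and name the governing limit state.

Bolt shear: A_b = π(24)²/4 = 452.39 mm². φR_n = 0.75 × 579 × 452.39 × 6 × 1 = 1178.7 kN.
Bearing (6 mm plate, F_u = 450 MPa): end bolts L_c = 59 − 27/2 = 45.5, R_n = min(1.2×45.5×6×450, 2.4×24×6×450) = 147.42 kN/bolt; interior L_c = 72 − 27 = 45, R_n = 145.8 kN/bolt. φR_n = 0.75 × (2×147.42 + 4×145.8) = 658.5 kN.
Governing: min(1178.7, 658.5) = 658.5 kN → bearing.

658.5 kN (bearing governs)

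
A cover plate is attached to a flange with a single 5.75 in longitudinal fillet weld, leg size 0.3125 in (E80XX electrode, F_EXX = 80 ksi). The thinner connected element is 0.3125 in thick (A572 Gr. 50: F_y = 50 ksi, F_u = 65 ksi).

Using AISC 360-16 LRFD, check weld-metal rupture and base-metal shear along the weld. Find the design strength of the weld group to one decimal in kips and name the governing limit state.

Weld metal: throat = 0.707×0.3125 = 0.22094 in, L = 5.75 in. φR_n = 0.75 × 0.6 × 80 × 0.22094 × 5.75 = 45.7 kips.
Base metal shear (0.3125 in plate): yield φR_n = 1.0×0.6×50×0.3125×5.75 = 53.9 kips; rupture φR_n = 0.75×0.6×65×0.3125×5.75 = 52.6 kips; take 52.6 kips (rupture).
Governing: min(45.7, 52.6) = 45.7 kips → weld metal.

45.7 kips (weld metal governs)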